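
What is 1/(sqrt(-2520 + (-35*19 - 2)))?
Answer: -I*sqrt(3187)/3187 ≈ -0.017714*I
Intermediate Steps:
1/(sqrt(-2520 + (-35*19 - 2))) = 1/(sqrt(-2520 + (-665 - 2))) = 1/(sqrt(-2520 - 667)) = 1/(sqrt(-3187)) = 1/(I*sqrt(3187)) = -I*sqrt(3187)/3187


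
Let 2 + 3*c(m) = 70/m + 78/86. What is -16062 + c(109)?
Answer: -225849895/14061 ≈ -16062.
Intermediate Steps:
c(m) = -47/129 + 70/(3*m) (c(m) = -⅔ + (70/m + 78/86)/3 = -⅔ + (70/m + 78*(1/86))/3 = -⅔ + (70/m + 39/43)/3 = -⅔ + (39/43 + 70/m)/3 = -⅔ + (13/43 + 70/(3*m)) = -47/129 + 70/(3*m))
-16062 + c(109) = -16062 + (1/129)*(3010 - 47*109)/109 = -16062 + (1/129)*(1/109)*(3010 - 5123) = -16062 + (1/129)*(1/109)*(-2113) = -16062 - 2113/14061 = -225849895/14061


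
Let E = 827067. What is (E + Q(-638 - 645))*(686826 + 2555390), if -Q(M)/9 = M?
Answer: 2718967728624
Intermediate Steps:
Q(M) = -9*M
(E + Q(-638 - 645))*(686826 + 2555390) = (827067 - 9*(-638 - 645))*(686826 + 2555390) = (827067 - 9*(-1283))*3242216 = (827067 + 11547)*3242216 = 838614*3242216 = 2718967728624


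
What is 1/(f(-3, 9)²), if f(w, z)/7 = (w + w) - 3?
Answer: 1/3969 ≈ 0.00025195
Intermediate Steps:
f(w, z) = -21 + 14*w (f(w, z) = 7*((w + w) - 3) = 7*(2*w - 3) = 7*(-3 + 2*w) = -21 + 14*w)
1/(f(-3, 9)²) = 1/((-21 + 14*(-3))²) = 1/((-21 - 42)²) = 1/((-63)²) = 1/3969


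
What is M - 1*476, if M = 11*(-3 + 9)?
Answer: -410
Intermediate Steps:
M = 66 (M = 11*6 = 66)
M - 1*476 = 66 - 1*476 = 66 - 476 = -410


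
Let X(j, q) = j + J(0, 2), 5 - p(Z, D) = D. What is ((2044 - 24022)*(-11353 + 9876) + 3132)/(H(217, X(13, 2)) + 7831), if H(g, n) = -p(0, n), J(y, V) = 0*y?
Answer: 3607182/871 ≈ 4141.4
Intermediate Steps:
p(Z, D) = 5 - D
J(y, V) = 0
X(j, q) = j (X(j, q) = j + 0 = j)
H(g, n) = -5 + n (H(g, n) = -(5 - n) = -5 + n)
((2044 - 24022)*(-11353 + 9876) + 3132)/(H(217, X(13, 2)) + 7831) = ((2044 - 24022)*(-11353 + 9876) + 3132)/((-5 + 13) + 7831) = (-21978*(-1477) + 3132)/(8 + 7831) = (32461506 + 3132)/7839 = 32464638*(1/7839) = 3607182/871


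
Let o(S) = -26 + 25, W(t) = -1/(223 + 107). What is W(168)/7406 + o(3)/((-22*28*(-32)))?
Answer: -7999/156414720 ≈ -5.1140e-5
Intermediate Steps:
W(t) = -1/330
o(S) = -1
W(168)/7406 + o(3)/((-22*28*(-32))) = -1/330/7406 - 1/(-22*28*(-32)) = -1/330*1/7406 - 1/((-616*(-32))) = -1/2443980 - 1/19712 = -7999/156414720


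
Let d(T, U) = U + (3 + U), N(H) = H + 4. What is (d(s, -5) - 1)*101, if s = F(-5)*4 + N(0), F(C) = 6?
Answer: -808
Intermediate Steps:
N(H) = 4 + H
s = 28 (s = 6*4 + (4 + 0) = 24 + 4 = 28)
d(T, U) = 3 + 2*U
(d(s, -5) - 1)*101 = ((3 + 2*(-5)) - 1)*101 = ((3 - 10) - 1)*101 = (-7 - 1)*101 = -8*101 = -808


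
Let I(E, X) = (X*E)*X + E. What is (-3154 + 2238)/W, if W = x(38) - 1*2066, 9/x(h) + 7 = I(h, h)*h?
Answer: 1911300868/4310859809 ≈ 0.44337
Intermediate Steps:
I(E, X) = E + E*X**2 (I(E, X) = (E*X)*X + E = E*X**2 + E = E + E*X**2)
x(h) = 9/(-7 + h**2*(1 + h**2)) (x(h) = 9/(-7 + (h*(1 + h**2))*h) = 9/(-7 + h**2*(1 + h**2)))
W = -4310859809/2086573 (W = 9/(-7 + 38**2 + 38**4) - 1*2066 = 9/(-7 + 1444 + 2085136) - 2066 = 9/2086573 - 2066 = -4310859809/2086573 ≈ -2066.0)
(-3154 + 2238)/W = (-3154 + 2238)/(-4310859809/2086573) = -916*(-2086573/4310859809) = 1911300868/4310859809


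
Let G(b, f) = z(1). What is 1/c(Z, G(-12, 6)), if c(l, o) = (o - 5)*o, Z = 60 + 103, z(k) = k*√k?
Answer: -¼ ≈ -0.25000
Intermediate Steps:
z(k) = k^(3/2)
G(b, f) = 1 (G(b, f) = 1^(3/2) = 1)
Z = 163
c(l, o) = o*(-5 + o) (c(l, o) = (-5 + o)*o = o*(-5 + o))
1/c(Z, G(-12, 6)) = 1/(1*(-5 + 1)) = 1/(1*(-4)) = 1/(-4) = -¼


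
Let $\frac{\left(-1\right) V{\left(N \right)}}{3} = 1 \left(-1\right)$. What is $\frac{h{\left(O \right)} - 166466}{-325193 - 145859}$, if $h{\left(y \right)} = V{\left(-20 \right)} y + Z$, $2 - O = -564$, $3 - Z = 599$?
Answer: $\frac{41341}{117763} \approx 0.35105$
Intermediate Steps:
$Z = -596$ ($Z = 3 - 599 = -596$)
$O = 566$ ($O = 2 - -564 = 2 + 564 = 566$)
$V{\left(N \right)} = 3$ ($V{\left(N \right)} = - 3 \cdot 1 \left(-1\right) = \left(-3\right) \left(-1\right) = 3$)
$h{\left(y \right)} = -596 + 3 y$ ($h{\left(y \right)} = 3 y - 596 = -596 + 3 y$)
$\frac{h{\left(O \right)} - 166466}{-325193 - 145859} = \frac{\left(-596 + 3 \cdot 566\right) - 166466}{-325193 - 145859} = \frac{\left(-596 + 1698\right) - 166466}{-471052} = \left(1102 - 166466\right) \left(- \frac{1}{471052}\right) = \left(-165364\right) \left(- \frac{1}{471052}\right) = \frac{41341}{117763}$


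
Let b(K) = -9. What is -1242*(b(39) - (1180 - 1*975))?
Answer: 265788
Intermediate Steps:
-1242*(b(39) - (1180 - 1*975)) = -1242*(-9 - (1180 - 1*975)) = -1242*(-9 - (1180 - 975)) = -1242*(-9 - 1*205) = -1242*(-9 - 205) = -1242*(-214) = 265788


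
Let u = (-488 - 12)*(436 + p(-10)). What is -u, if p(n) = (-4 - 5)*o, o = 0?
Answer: 218000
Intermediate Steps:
p(n) = 0 (p(n) = (-4 - 5)*0 = -9*0 = 0)
u = -218000 (u = (-488 - 12)*(436 + 0) = -500*436 = -218000)
-u = -1*(-218000) = 218000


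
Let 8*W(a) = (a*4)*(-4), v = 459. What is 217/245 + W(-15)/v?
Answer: 5093/5355 ≈ 0.95107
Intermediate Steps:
W(a) = -2*a (W(a) = ((a*4)*(-4))/8 = ((4*a)*(-4))/8 = (-16*a)/8 = -2*a)
217/245 + W(-15)/v = 217/245 - 2*(-15)/459 = 217*(1/245) + 30*(1/459) = 31/35 + 10/153 = 5093/5355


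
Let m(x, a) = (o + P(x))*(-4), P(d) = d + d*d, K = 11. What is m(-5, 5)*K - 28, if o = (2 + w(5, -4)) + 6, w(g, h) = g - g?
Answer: -1260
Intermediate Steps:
w(g, h) = 0
P(d) = d + d²
o = 8 (o = (2 + 0) + 6 = 2 + 6 = 8)
m(x, a) = -32 - 4*x*(1 + x) (m(x, a) = (8 + x*(1 + x))*(-4) = -32 - 4*x*(1 + x))
m(-5, 5)*K - 28 = (-32 - 4*(-5)*(1 - 5))*11 - 28 = (-32 - 4*(-5)*(-4))*11 - 28 = (-32 - 80)*11 - 28 = -112*11 - 28 = -1232 - 28 = -1260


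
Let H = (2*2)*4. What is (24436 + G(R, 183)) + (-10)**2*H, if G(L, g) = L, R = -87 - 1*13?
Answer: 25936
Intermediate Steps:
R = -100 (R = -87 - 13 = -100)
H = 16 (H = 4*4 = 16)
(24436 + G(R, 183)) + (-10)**2*H = (24436 - 100) + (-10)**2*16 = 24336 + 100*16 = 24336 + 1600 = 25936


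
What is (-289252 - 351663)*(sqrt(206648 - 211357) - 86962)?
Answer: 55735250230 - 640915*I*sqrt(4709) ≈ 5.5735e+10 - 4.3981e+7*I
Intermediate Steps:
(-289252 - 351663)*(sqrt(206648 - 211357) - 86962) = -640915*(sqrt(-4709) - 86962) = -640915*(I*sqrt(4709) - 86962) = -640915*(-86962 + I*sqrt(4709)) = 55735250230 - 640915*I*sqrt(4709)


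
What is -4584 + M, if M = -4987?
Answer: -9571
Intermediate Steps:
-4584 + M = -4584 - 4987 = -9571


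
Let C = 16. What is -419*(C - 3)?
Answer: -5447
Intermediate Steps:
-419*(C - 3) = -419*(16 - 3) = -419*13 = -5447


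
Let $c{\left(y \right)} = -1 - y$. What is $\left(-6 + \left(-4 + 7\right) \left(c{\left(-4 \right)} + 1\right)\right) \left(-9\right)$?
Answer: $-54$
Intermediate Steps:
$\left(-6 + \left(-4 + 7\right) \left(c{\left(-4 \right)} + 1\right)\right) \left(-9\right) = \left(-6 + \left(-4 + 7\right) \left(\left(-1 - -4\right) + 1\right)\right) \left(-9\right) = \left(-6 + 3 \left(\left(-1 + 4\right) + 1\right)\right) \left(-9\right) = \left(-6 + 3 \left(3 + 1\right)\right) \left(-9\right) = \left(-6 + 3 \cdot 4\right) \left(-9\right) = \left(-6 + 12\right) \left(-9\right) = 6 \left(-9\right) = -54$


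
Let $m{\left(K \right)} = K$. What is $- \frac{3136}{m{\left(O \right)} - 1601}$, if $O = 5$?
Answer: $\frac{112}{57} \approx 1.9649$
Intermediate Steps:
$- \frac{3136}{m{\left(O \right)} - 1601} = - \frac{3136}{5 - 1601} = - \frac{3136}{-1596} = \left(-3136\right) \left(- \frac{1}{1596}\right) = \frac{112}{57}$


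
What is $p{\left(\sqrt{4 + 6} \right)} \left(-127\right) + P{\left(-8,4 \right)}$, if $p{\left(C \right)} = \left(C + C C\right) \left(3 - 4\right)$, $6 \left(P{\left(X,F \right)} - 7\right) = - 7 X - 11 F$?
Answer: $1279 + 127 \sqrt{10} \approx 1680.6$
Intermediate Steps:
$P{\left(X,F \right)} = 7 - \frac{11 F}{6} - \frac{7 X}{6}$ ($P{\left(X,F \right)} = 7 + \frac{- 7 X - 11 F}{6} = 7 + \frac{- 11 F - 7 X}{6} = 7 - \left(\frac{7 X}{6} + \frac{11 F}{6}\right) = 7 - \frac{11 F}{6} - \frac{7 X}{6}$)
$p{\left(C \right)} = - C - C^{2}$ ($p{\left(C \right)} = \left(C + C^{2}\right) \left(-1\right) = - C - C^{2}$)
$p{\left(\sqrt{4 + 6} \right)} \left(-127\right) + P{\left(-8,4 \right)} = - \sqrt{4 + 6} \left(1 + \sqrt{4 + 6}\right) \left(-127\right) - -9 = - \sqrt{10} \left(1 + \sqrt{10}\right) \left(-127\right) + \left(7 - \frac{22}{3} + \frac{28}{3}\right) = 127 \sqrt{10} \left(1 + \sqrt{10}\right) + 9 = 9 + 127 \sqrt{10} \left(1 + \sqrt{10}\right)$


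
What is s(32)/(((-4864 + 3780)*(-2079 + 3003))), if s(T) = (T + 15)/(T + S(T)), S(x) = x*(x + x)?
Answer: -47/2083361280 ≈ -2.2560e-8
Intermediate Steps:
S(x) = 2*x**2 (S(x) = x*(2*x) = 2*x**2)
s(T) = (15 + T)/(T + 2*T**2) (s(T) = (T + 15)/(T + 2*T**2) = (15 + T)/(T + 2*T**2))
s(32)/(((-4864 + 3780)*(-2079 + 3003))) = ((15 + 32)/(32*(1 + 2*32)))/(((-4864 + 3780)*(-2079 + 3003))) = ((1/32)*47/(1 + 64))/((-1084*924)) = ((1/32)*47/65)/(-1001616) = ((1/32)*(1/65)*47)*(-1/1001616) = (47/2080)*(-1/1001616) = -47/2083361280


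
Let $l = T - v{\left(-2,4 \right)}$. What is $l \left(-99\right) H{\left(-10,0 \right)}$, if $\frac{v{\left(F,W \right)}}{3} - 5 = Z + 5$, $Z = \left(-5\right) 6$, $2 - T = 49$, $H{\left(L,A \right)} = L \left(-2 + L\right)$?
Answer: $-154440$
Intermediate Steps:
$T = -47$ ($T = 2 - 49 = -47$)
$Z = -30$
$v{\left(F,W \right)} = -60$ ($v{\left(F,W \right)} = 15 + 3 \left(-30 + 5\right) = 15 + 3 \left(-25\right) = 15 - 75 = -60$)
$l = 13$ ($l = -47 - -60 = -47 + 60 = 13$)
$l \left(-99\right) H{\left(-10,0 \right)} = 13 \left(-99\right) \left(- 10 \left(-2 - 10\right)\right) = - 1287 \left(\left(-10\right) \left(-12\right)\right) = \left(-1287\right) 120 = -154440$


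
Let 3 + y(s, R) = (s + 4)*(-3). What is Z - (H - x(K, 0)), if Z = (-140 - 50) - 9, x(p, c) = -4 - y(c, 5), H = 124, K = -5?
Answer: -312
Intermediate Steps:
y(s, R) = -15 - 3*s (y(s, R) = -3 + (s + 4)*(-3) = -3 + (4 + s)*(-3) = -3 + (-12 - 3*s) = -15 - 3*s)
x(p, c) = 11 + 3*c (x(p, c) = -4 - (-15 - 3*c) = -4 + (15 + 3*c) = 11 + 3*c)
Z = -199 (Z = -190 - 9 = -199)
Z - (H - x(K, 0)) = -199 - (124 - (11 + 3*0)) = -199 - (124 - (11 + 0)) = -199 - (124 - 1*11) = -199 - (124 - 11) = -199 - 1*113 = -199 - 113 = -312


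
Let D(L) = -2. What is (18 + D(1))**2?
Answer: 256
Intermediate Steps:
(18 + D(1))**2 = (18 - 2)**2 = 16**2 = 256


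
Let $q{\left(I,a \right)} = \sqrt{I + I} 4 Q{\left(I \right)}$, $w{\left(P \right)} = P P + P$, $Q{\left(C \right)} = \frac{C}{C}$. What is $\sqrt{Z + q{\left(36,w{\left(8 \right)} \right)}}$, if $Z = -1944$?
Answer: $2 \sqrt{-486 + 6 \sqrt{2}} \approx 43.704 i$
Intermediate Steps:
$Q{\left(C \right)} = 1$
$w{\left(P \right)} = P + P^{2}$ ($w{\left(P \right)} = P^{2} + P = P + P^{2}$)
$q{\left(I,a \right)} = 4 \sqrt{2} \sqrt{I}$ ($q{\left(I,a \right)} = \sqrt{I + I} 4 \cdot 1 = \sqrt{2 I} 4 \cdot 1 = \sqrt{2} \sqrt{I} 4 \cdot 1 = 4 \sqrt{2} \sqrt{I} 1 = 4 \sqrt{2} \sqrt{I}$)
$\sqrt{Z + q{\left(36,w{\left(8 \right)} \right)}} = \sqrt{-1944 + 4 \sqrt{2} \sqrt{36}} = \sqrt{-1944 + 4 \sqrt{2} \cdot 6} = \sqrt{-1944 + 24 \sqrt{2}}$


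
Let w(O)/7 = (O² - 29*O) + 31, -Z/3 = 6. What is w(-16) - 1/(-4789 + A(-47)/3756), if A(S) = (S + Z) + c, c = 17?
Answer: 7880038290/1498961 ≈ 5257.0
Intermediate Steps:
Z = -18 (Z = -3*6 = -18)
A(S) = -1 + S (A(S) = (S - 18) + 17 = (-18 + S) + 17 = -1 + S)
w(O) = 217 - 203*O + 7*O² (w(O) = 7*((O² - 29*O) + 31) = 7*(31 + O² - 29*O) = 217 - 203*O + 7*O²)
w(-16) - 1/(-4789 + A(-47)/3756) = (217 - 203*(-16) + 7*(-16)²) - 1/(-4789 + (-1 - 47)/3756) = (217 + 3248 + 7*256) - 1/(-4789 - 48*1/3756) = (217 + 3248 + 1792) - 1/(-4789 - 4/313) = 5257 - 1/(-1498961/313) = 5257 - 1*(-313/1498961) = 5257 + 313/1498961 = 7880038290/1498961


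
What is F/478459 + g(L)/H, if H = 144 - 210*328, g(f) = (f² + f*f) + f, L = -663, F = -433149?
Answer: -150029066563/10962452608 ≈ -13.686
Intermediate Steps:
g(f) = f + 2*f² (g(f) = (f² + f²) + f = 2*f² + f = f + 2*f²)
H = -68736 (H = 144 - 68880 = -68736)
F/478459 + g(L)/H = -433149/478459 - 663*(1 + 2*(-663))/(-68736) = -433149*1/478459 - 663*(1 - 1326)*(-1/68736) = -433149/478459 - 663*(-1325)*(-1/68736) = -433149/478459 + 878475*(-1/68736) = -433149/478459 - 292825/22912 = -150029066563/10962452608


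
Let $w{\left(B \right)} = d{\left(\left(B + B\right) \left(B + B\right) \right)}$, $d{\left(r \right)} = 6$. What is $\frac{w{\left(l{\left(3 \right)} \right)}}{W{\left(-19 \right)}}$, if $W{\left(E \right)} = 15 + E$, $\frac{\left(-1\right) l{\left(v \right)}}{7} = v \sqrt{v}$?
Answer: $- \frac{3}{2} \approx -1.5$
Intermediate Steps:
$l{\left(v \right)} = - 7 v^{\frac{3}{2}}$ ($l{\left(v \right)} = - 7 v \sqrt{v} = - 7 v^{\frac{3}{2}}$)
$w{\left(B \right)} = 6$
$\frac{w{\left(l{\left(3 \right)} \right)}}{W{\left(-19 \right)}} = \frac{6}{15 - 19} = \frac{6}{-4} = 6 \left(- \frac{1}{4}\right) = - \frac{3}{2}$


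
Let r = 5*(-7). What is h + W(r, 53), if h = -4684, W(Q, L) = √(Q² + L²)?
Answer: -4684 + √4034 ≈ -4620.5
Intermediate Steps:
r = -35
W(Q, L) = √(L² + Q²)
h + W(r, 53) = -4684 + √(53² + (-35)²) = -4684 + √(2809 + 1225) = -4684 + √4034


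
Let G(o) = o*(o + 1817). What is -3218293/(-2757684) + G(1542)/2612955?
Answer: 7564298054389/2401901398740 ≈ 3.1493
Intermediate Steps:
G(o) = o*(1817 + o)
-3218293/(-2757684) + G(1542)/2612955 = -3218293/(-2757684) + (1542*(1817 + 1542))/2612955 = -3218293*(-1/2757684) + (1542*3359)*(1/2612955) = 3218293/2757684 + 5179578*(1/2612955) = 3218293/2757684 + 1726526/870985 = 7564298054389/2401901398740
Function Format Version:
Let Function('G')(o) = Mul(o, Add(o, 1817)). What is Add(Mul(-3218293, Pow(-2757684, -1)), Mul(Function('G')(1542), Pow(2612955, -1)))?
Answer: Rational(7564298054389, 2401901398740) ≈ 3.1493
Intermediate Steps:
Function('G')(o) = Mul(o, Add(1817, o))
Add(Mul(-3218293, Pow(-2757684, -1)), Mul(Function('G')(1542), Pow(2612955, -1))) = Add(Mul(-3218293, Pow(-2757684, -1)), Mul(Mul(1542, Add(1817, 1542)), Pow(2612955, -1))) = Add(Mul(-3218293, Rational(-1, 2757684)), Mul(Mul(1542, 3359), Rational(1, 2612955))) = Add(Rational(3218293, 2757684), Mul(5179578, Rational(1, 2612955))) = Add(Rational(3218293, 2757684), Rational(1726526, 870985)) = Rational(7564298054389, 2401901398740)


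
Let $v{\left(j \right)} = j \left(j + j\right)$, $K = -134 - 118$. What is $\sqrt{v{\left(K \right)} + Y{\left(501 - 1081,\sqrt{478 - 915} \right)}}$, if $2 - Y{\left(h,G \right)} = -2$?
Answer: $2 \sqrt{31753} \approx 356.39$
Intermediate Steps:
$Y{\left(h,G \right)} = 4$ ($Y{\left(h,G \right)} = 2 - -2 = 2 + 2 = 4$)
$K = -252$
$v{\left(j \right)} = 2 j^{2}$ ($v{\left(j \right)} = j 2 j = 2 j^{2}$)
$\sqrt{v{\left(K \right)} + Y{\left(501 - 1081,\sqrt{478 - 915} \right)}} = \sqrt{2 \left(-252\right)^{2} + 4} = \sqrt{2 \cdot 63504 + 4} = \sqrt{127008 + 4} = \sqrt{127012} = 2 \sqrt{31753}$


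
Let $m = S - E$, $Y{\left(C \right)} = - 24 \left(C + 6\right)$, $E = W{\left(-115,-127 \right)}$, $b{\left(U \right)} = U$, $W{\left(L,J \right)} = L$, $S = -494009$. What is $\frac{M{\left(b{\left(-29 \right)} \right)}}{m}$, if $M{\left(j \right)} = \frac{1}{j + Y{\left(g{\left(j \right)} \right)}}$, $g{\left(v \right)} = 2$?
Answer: $\frac{1}{109150574} \approx 9.1617 \cdot 10^{-9}$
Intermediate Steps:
$E = -115$
$Y{\left(C \right)} = -144 - 24 C$ ($Y{\left(C \right)} = - 24 \left(6 + C\right) = -144 - 24 C$)
$m = -493894$ ($m = -494009 - -115 = -494009 + 115 = -493894$)
$M{\left(j \right)} = \frac{1}{-192 + j}$ ($M{\left(j \right)} = \frac{1}{j - 192} = \frac{1}{-192 + j}$)
$\frac{M{\left(b{\left(-29 \right)} \right)}}{m} = \frac{1}{\left(-192 - 29\right) \left(-493894\right)} = \frac{1}{-221} \left(- \frac{1}{493894}\right) = \left(- \frac{1}{221}\right) \left(- \frac{1}{493894}\right) = \frac{1}{109150574}$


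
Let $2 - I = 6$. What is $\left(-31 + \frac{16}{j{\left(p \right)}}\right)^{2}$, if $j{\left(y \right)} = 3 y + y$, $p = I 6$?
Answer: $\frac{34969}{36} \approx 971.36$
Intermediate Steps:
$I = -4$ ($I = 2 - 6 = -4$)
$p = -24$ ($p = \left(-4\right) 6 = -24$)
$j{\left(y \right)} = 4 y$
$\left(-31 + \frac{16}{j{\left(p \right)}}\right)^{2} = \left(-31 + \frac{16}{4 \left(-24\right)}\right)^{2} = \left(-31 + \frac{16}{-96}\right)^{2} = \left(-31 + 16 \left(- \frac{1}{96}\right)\right)^{2} = \left(-31 - \frac{1}{6}\right)^{2} = \left(- \frac{187}{6}\right)^{2} = \frac{34969}{36}$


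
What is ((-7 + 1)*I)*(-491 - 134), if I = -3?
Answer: -11250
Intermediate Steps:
((-7 + 1)*I)*(-491 - 134) = ((-7 + 1)*(-3))*(-491 - 134) = -6*(-3)*(-625) = 18*(-625) = -11250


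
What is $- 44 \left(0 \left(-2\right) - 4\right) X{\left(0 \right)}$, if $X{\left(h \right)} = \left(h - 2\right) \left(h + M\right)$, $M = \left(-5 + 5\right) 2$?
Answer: $0$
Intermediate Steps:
$M = 0$ ($M = 0 \cdot 2 = 0$)
$X{\left(h \right)} = h \left(-2 + h\right)$ ($X{\left(h \right)} = \left(h - 2\right) \left(h + 0\right) = \left(-2 + h\right) h = h \left(-2 + h\right)$)
$- 44 \left(0 \left(-2\right) - 4\right) X{\left(0 \right)} = - 44 \left(0 \left(-2\right) - 4\right) 0 \left(-2 + 0\right) = - 44 \left(0 - 4\right) 0 \left(-2\right) = \left(-44\right) \left(-4\right) 0 = 176 \cdot 0 = 0$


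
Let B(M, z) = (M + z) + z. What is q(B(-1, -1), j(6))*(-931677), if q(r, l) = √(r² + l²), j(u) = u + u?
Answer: -2795031*√17 ≈ -1.1524e+7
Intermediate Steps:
j(u) = 2*u
B(M, z) = M + 2*z
q(r, l) = √(l² + r²)
q(B(-1, -1), j(6))*(-931677) = √((2*6)² + (-1 + 2*(-1))²)*(-931677) = √(12² + (-1 - 2)²)*(-931677) = √(144 + (-3)²)*(-931677) = √(144 + 9)*(-931677) = √153*(-931677) = (3*√17)*(-931677) = -2795031*√17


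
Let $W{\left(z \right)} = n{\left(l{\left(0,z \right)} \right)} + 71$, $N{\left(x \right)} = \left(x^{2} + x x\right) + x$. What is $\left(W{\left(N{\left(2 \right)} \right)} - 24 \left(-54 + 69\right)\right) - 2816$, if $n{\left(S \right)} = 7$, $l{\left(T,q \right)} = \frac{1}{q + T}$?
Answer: $-3098$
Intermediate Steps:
$l{\left(T,q \right)} = \frac{1}{T + q}$
$N{\left(x \right)} = x + 2 x^{2}$ ($N{\left(x \right)} = \left(x^{2} + x^{2}\right) + x = 2 x^{2} + x = x + 2 x^{2}$)
$W{\left(z \right)} = 78$ ($W{\left(z \right)} = 7 + 71 = 78$)
$\left(W{\left(N{\left(2 \right)} \right)} - 24 \left(-54 + 69\right)\right) - 2816 = \left(78 - 24 \left(-54 + 69\right)\right) - 2816 = \left(78 - 360\right) - 2816 = -282 - 2816 = -3098$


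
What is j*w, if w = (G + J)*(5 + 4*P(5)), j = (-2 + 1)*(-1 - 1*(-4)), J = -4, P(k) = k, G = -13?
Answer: 1275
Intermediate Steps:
j = -3 (j = -(-1 + 4) = -1*3 = -3)
w = -425 (w = (-13 - 4)*(5 + 4*5) = -17*(5 + 20) = -17*25 = -425)
j*w = -3*(-425) = 1275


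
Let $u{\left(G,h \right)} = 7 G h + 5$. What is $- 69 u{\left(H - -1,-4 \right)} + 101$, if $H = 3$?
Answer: $7484$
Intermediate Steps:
$u{\left(G,h \right)} = 5 + 7 G h$ ($u{\left(G,h \right)} = 7 G h + 5 = 5 + 7 G h$)
$- 69 u{\left(H - -1,-4 \right)} + 101 = - 69 \left(5 + 7 \left(3 - -1\right) \left(-4\right)\right) + 101 = - 69 \left(5 + 7 \left(3 + 1\right) \left(-4\right)\right) + 101 = - 69 \left(5 + 7 \cdot 4 \left(-4\right)\right) + 101 = - 69 \left(5 - 112\right) + 101 = \left(-69\right) \left(-107\right) + 101 = 7383 + 101 = 7484$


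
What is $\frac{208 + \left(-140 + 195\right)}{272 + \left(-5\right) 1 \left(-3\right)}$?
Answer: $\frac{263}{287} \approx 0.91638$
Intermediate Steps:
$\frac{208 + \left(-140 + 195\right)}{272 + \left(-5\right) 1 \left(-3\right)} = \frac{208 + 55}{272 - -15} = \frac{263}{272 + 15} = \frac{263}{287}$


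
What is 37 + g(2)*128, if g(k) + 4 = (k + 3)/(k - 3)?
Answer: -1115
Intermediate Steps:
g(k) = -4 + (3 + k)/(-3 + k) (g(k) = -4 + (k + 3)/(k - 3) = -4 + (3 + k)/(-3 + k))
37 + g(2)*128 = 37 + (3*(5 - 1*2)/(-3 + 2))*128 = 37 + (3*(5 - 2)/(-1))*128 = 37 + (3*(-1)*3)*128 = 37 - 9*128 = 37 - 1152 = -1115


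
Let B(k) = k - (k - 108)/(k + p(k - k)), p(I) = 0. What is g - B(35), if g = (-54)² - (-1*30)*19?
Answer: 120712/35 ≈ 3448.9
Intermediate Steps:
g = 3486 (g = 2916 - (-30)*19 = 2916 - 1*(-570) = 2916 + 570 = 3486)
B(k) = k - (-108 + k)/k (B(k) = k - (k - 108)/(k + 0) = k - (-108 + k)/k)
g - B(35) = 3486 - (-1 + 35 + 108/35) = 3486 - 1*1298/35 = 3486 - 1298/35 = 120712/35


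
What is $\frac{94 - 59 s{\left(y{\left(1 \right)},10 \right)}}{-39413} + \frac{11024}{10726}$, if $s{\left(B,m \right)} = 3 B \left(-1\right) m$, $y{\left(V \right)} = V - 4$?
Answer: $\frac{245217864}{211371919} \approx 1.1601$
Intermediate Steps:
$y{\left(V \right)} = -4 + V$
$s{\left(B,m \right)} = - 3 B m$
$\frac{94 - 59 s{\left(y{\left(1 \right)},10 \right)}}{-39413} + \frac{11024}{10726} = \frac{94 - 59 \left(\left(-3\right) \left(-4 + 1\right) 10\right)}{-39413} + \frac{11024}{10726} = \left(94 - 59 \left(\left(-3\right) \left(-3\right) 10\right)\right) \left(- \frac{1}{39413}\right) + 11024 \cdot \frac{1}{10726} = \left(94 - 5310\right) \left(- \frac{1}{39413}\right) + \frac{5512}{5363} = \left(-5216\right) \left(- \frac{1}{39413}\right) + \frac{5512}{5363} = \frac{5216}{39413} + \frac{5512}{5363} = \frac{245217864}{211371919}$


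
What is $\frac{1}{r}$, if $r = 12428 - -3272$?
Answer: $\frac{1}{15700} \approx 6.3694 \cdot 10^{-5}$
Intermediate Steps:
$r = 15700$ ($r = 12428 + 3272 = 15700$)
$\frac{1}{r} = \frac{1}{15700}$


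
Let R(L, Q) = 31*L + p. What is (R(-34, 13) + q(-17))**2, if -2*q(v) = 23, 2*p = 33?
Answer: 1100401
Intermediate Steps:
p = 33/2 (p = (1/2)*33 = 33/2 ≈ 16.500)
R(L, Q) = 33/2 + 31*L (R(L, Q) = 31*L + 33/2 = 33/2 + 31*L)
q(v) = -23/2 (q(v) = -1/2*23 = -23/2)
(R(-34, 13) + q(-17))**2 = ((33/2 + 31*(-34)) - 23/2)**2 = ((33/2 - 1054) - 23/2)**2 = (-2075/2 - 23/2)**2 = (-1049)**2 = 1100401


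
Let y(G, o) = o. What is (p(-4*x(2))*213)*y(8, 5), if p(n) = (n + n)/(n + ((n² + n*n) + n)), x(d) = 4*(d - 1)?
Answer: -71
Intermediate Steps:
x(d) = -4 + 4*d (x(d) = 4*(-1 + d) = -4 + 4*d)
p(n) = 2*n/(2*n + 2*n²) (p(n) = (2*n)/(n + ((n² + n²) + n)) = (2*n)/(n + (2*n² + n)) = (2*n)/(n + (n + 2*n²)) = (2*n)/(2*n + 2*n²) = 2*n/(2*n + 2*n²))
(p(-4*x(2))*213)*y(8, 5) = (213/(1 - 4*(-4 + 4*2)))*5 = (213/(1 - 4*(-4 + 8)))*5 = (213/(1 - 4*4))*5 = (213/(1 - 16))*5 = (213/(-15))*5 = -1/15*213*5 = -71/5*5 = -71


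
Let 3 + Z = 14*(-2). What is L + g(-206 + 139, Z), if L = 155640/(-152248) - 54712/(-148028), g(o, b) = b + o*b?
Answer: 1440497658815/704280217 ≈ 2045.3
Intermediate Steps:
Z = -31 (Z = -3 + 14*(-2) = -3 - 28 = -31)
g(o, b) = b + b*o
L = -459665167/704280217 (L = 155640*(-1/152248) - 54712*(-1/148028) = -19455/19031 + 13678/37007 = -459665167/704280217 ≈ -0.65267)
L + g(-206 + 139, Z) = -459665167/704280217 - 31*(1 + (-206 + 139)) = -459665167/704280217 - 31*(1 - 67) = -459665167/704280217 - 31*(-66) = -459665167/704280217 + 2046 = 1440497658815/704280217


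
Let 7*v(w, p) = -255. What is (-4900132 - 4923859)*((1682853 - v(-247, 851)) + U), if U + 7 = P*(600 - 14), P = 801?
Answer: -148007059703089/7 ≈ -2.1144e+13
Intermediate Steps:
v(w, p) = -255/7 (v(w, p) = (1/7)*(-255) = -255/7)
U = 469379 (U = -7 + 801*(600 - 14) = -7 + 801*586 = -7 + 469386 = 469379)
(-4900132 - 4923859)*((1682853 - v(-247, 851)) + U) = (-4900132 - 4923859)*((1682853 - 1*(-255/7)) + 469379) = -9823991*((1682853 + 255/7) + 469379) = -9823991*(11780226/7 + 469379) = -9823991*15065879/7 = -148007059703089/7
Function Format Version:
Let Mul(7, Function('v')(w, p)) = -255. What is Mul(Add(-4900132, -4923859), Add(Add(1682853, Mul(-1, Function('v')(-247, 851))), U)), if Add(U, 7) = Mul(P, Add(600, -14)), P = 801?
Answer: Rational(-148007059703089, 7) ≈ -2.1144e+13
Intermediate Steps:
Function('v')(w, p) = Rational(-255, 7) (Function('v')(w, p) = Mul(Rational(1, 7), -255) = Rational(-255, 7))
U = 469379 (U = Add(-7, Mul(801, Add(600, -14))) = Add(-7, Mul(801, 586)) = Add(-7, 469386) = 469379)
Mul(Add(-4900132, -4923859), Add(Add(1682853, Mul(-1, Function('v')(-247, 851))), U)) = Mul(Add(-4900132, -4923859), Add(Add(1682853, Mul(-1, Rational(-255, 7))), 469379)) = Mul(-9823991, Add(Add(1682853, Rational(255, 7)), 469379)) = Mul(-9823991, Add(Rational(11780226, 7), 469379)) = Mul(-9823991, Rational(15065879, 7)) = Rational(-148007059703089, 7)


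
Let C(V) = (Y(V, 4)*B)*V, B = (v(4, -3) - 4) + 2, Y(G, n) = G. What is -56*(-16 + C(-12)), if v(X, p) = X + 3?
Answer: -39424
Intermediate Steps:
v(X, p) = 3 + X
B = 5 (B = ((3 + 4) - 4) + 2 = (7 - 4) + 2 = 3 + 2 = 5)
C(V) = 5*V² (C(V) = (V*5)*V = (5*V)*V = 5*V²)
-56*(-16 + C(-12)) = -56*(-16 + 5*(-12)²) = -56*(-16 + 5*144) = -56*(-16 + 720) = -56*704 = -39424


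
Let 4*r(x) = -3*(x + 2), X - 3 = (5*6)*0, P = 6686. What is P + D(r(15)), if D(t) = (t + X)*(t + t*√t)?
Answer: 108965/16 + 1989*I*√51/32 ≈ 6810.3 + 443.88*I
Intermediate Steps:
X = 3 (X = 3 + (5*6)*0 = 3 + 30*0 = 3 + 0 = 3)
r(x) = -3/2 - 3*x/4 (r(x) = (-3*(x + 2))/4 = (-3*(2 + x))/4 = (-6 - 3*x)/4 = -3/2 - 3*x/4)
D(t) = (3 + t)*(t + t^(3/2)) (D(t) = (t + 3)*(t + t*√t) = (3 + t)*(t + t^(3/2)))
P + D(r(15)) = 6686 + ((-3/2 - ¾*15)² + (-3/2 - ¾*15)^(5/2) + 3*(-3/2 - ¾*15) + 3*(-3/2 - ¾*15)^(3/2)) = 6686 + ((-3/2 - 45/4)² + (-3/2 - 45/4)^(5/2) + 3*(-3/2 - 45/4) + 3*(-3/2 - 45/4)^(3/2)) = 6686 + ((-51/4)² + (-51/4)^(5/2) + 3*(-51/4) + 3*(-51/4)^(3/2)) = 6686 + (2601/16 + 2601*I*√51/32 - 153/4 + 3*(-51*I*√51/8)) = 6686 + (2601/16 + 2601*I*√51/32 - 153/4 - 153*I*√51/8) = 6686 + (1989/16 + 1989*I*√51/32) = 108965/16 + 1989*I*√51/32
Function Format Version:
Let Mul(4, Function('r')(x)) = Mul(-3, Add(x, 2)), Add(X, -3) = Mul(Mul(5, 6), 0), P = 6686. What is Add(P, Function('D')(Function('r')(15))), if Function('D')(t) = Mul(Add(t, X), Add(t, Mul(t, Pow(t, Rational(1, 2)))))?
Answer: Add(Rational(108965, 16), Mul(Rational(1989, 32), I, Pow(51, Rational(1, 2)))) ≈ Add(6810.3, Mul(443.88, I))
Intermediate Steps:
X = 3 (X = Add(3, Mul(Mul(5, 6), 0)) = Add(3, Mul(30, 0)) = Add(3, 0) = 3)
Function('r')(x) = Add(Rational(-3, 2), Mul(Rational(-3, 4), x)) (Function('r')(x) = Mul(Rational(1, 4), Mul(-3, Add(x, 2))) = Mul(Rational(1, 4), Mul(-3, Add(2, x))) = Mul(Rational(1, 4), Add(-6, Mul(-3, x))) = Add(Rational(-3, 2), Mul(Rational(-3, 4), x)))
Function('D')(t) = Mul(Add(3, t), Add(t, Pow(t, Rational(3, 2)))) (Function('D')(t) = Mul(Add(t, 3), Add(t, Mul(t, Pow(t, Rational(1, 2))))) = Mul(Add(3, t), Add(t, Pow(t, Rational(3, 2)))))
Add(P, Function('D')(Function('r')(15))) = Add(6686, Add(Pow(Add(Rational(-3, 2), Mul(Rational(-3, 4), 15)), 2), Pow(Add(Rational(-3, 2), Mul(Rational(-3, 4), 15)), Rational(5, 2)), Mul(3, Add(Rational(-3, 2), Mul(Rational(-3, 4), 15))), Mul(3, Pow(Add(Rational(-3, 2), Mul(Rational(-3, 4), 15)), Rational(3, 2))))) = Add(6686, Add(Pow(Add(Rational(-3, 2), Rational(-45, 4)), 2), Pow(Add(Rational(-3, 2), Rational(-45, 4)), Rational(5, 2)), Mul(3, Add(Rational(-3, 2), Rational(-45, 4))), Mul(3, Pow(Add(Rational(-3, 2), Rational(-45, 4)), Rational(3, 2))))) = Add(6686, Add(Pow(Rational(-51, 4), 2), Pow(Rational(-51, 4), Rational(5, 2)), Mul(3, Rational(-51, 4)), Mul(3, Pow(Rational(-51, 4), Rational(3, 2))))) = Add(6686, Add(Rational(2601, 16), Mul(Rational(2601, 32), I, Pow(51, Rational(1, 2))), Rational(-153, 4), Mul(3, Mul(Rational(-51, 8), I, Pow(51, Rational(1, 2)))))) = Add(6686, Add(Rational(2601, 16), Mul(Rational(2601, 32), I, Pow(51, Rational(1, 2))), Rational(-153, 4), Mul(Rational(-153, 8), I, Pow(51, Rational(1, 2))))) = Add(6686, Add(Rational(1989, 16), Mul(Rational(1989, 32), I, Pow(51, Rational(1, 2))))) = Add(Rational(108965, 16), Mul(Rational(1989, 32), I, Pow(51, Rational(1, 2))))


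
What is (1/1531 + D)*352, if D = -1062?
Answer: -572324192/1531 ≈ -3.7382e+5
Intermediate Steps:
(1/1531 + D)*352 = (1/1531 - 1062)*352 = -1625921/1531*352 = -572324192/1531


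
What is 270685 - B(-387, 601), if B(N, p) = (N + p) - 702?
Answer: 271173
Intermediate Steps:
B(N, p) = -702 + N + p
270685 - B(-387, 601) = 270685 - (-702 - 387 + 601) = 270685 - 1*(-488) = 270685 + 488 = 271173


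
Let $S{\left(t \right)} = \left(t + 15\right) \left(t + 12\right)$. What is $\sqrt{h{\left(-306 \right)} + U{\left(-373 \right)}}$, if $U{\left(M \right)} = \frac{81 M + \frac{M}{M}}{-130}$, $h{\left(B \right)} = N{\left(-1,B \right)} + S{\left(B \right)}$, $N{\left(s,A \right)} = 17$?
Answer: $\frac{\sqrt{2145085}}{5} \approx 292.92$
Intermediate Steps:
$S{\left(t \right)} = \left(12 + t\right) \left(15 + t\right)$ ($S{\left(t \right)} = \left(15 + t\right) \left(12 + t\right) = \left(12 + t\right) \left(15 + t\right)$)
$h{\left(B \right)} = 197 + B^{2} + 27 B$ ($h{\left(B \right)} = 17 + \left(180 + B^{2} + 27 B\right) = 197 + B^{2} + 27 B$)
$U{\left(M \right)} = - \frac{1}{130} - \frac{81 M}{130}$ ($U{\left(M \right)} = \left(81 M + 1\right) \left(- \frac{1}{130}\right) = \left(1 + 81 M\right) \left(- \frac{1}{130}\right) = - \frac{1}{130} - \frac{81 M}{130}$)
$\sqrt{h{\left(-306 \right)} + U{\left(-373 \right)}} = \sqrt{\left(197 + \left(-306\right)^{2} + 27 \left(-306\right)\right) - - \frac{1162}{5}} = \sqrt{\left(197 + 93636 - 8262\right) + \left(- \frac{1}{130} + \frac{30213}{130}\right)} = \sqrt{85571 + \frac{1162}{5}} = \sqrt{\frac{429017}{5}} = \frac{\sqrt{2145085}}{5}$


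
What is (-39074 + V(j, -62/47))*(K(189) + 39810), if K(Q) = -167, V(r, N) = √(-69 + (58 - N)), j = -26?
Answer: -1549010582 + 39643*I*√21385/47 ≈ -1.549e+9 + 1.2335e+5*I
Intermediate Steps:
V(r, N) = √(-11 - N)
(-39074 + V(j, -62/47))*(K(189) + 39810) = (-39074 + √(-11 - (-62)/47))*(-167 + 39810) = (-39074 + √(-11 - (-62)/47))*39643 = (-39074 + √(-11 - 1*(-62/47)))*39643 = (-39074 + √(-11 + 62/47))*39643 = (-39074 + √(-455/47))*39643 = (-39074 + I*√21385/47)*39643 = -1549010582 + 39643*I*√21385/47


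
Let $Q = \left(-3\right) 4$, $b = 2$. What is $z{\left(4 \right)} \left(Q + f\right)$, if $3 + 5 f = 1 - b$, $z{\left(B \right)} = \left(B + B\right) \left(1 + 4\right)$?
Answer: $-512$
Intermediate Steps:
$z{\left(B \right)} = 10 B$ ($z{\left(B \right)} = 2 B 5 = 10 B$)
$f = - \frac{4}{5}$ ($f = - \frac{3}{5} + \frac{1 - 2}{5} = - \frac{3}{5} + \frac{1}{5} \left(-1\right) = - \frac{3}{5} - \frac{1}{5} = - \frac{4}{5} \approx -0.8$)
$Q = -12$
$z{\left(4 \right)} \left(Q + f\right) = 10 \cdot 4 \left(-12 - \frac{4}{5}\right) = 40 \left(- \frac{64}{5}\right) = -512$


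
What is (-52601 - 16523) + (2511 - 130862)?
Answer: -197475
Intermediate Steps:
(-52601 - 16523) + (2511 - 130862) = -69124 - 128351 = -197475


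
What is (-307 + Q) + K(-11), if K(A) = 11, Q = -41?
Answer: -337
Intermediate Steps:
(-307 + Q) + K(-11) = (-307 - 41) + 11 = -348 + 11 = -337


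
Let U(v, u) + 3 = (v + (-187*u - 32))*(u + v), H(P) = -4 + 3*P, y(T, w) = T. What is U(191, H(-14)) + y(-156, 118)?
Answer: 1270186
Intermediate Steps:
U(v, u) = -3 + (u + v)*(-32 + v - 187*u) (U(v, u) = -3 + (v + (-187*u - 32))*(u + v) = -3 + (v + (-32 - 187*u))*(u + v) = -3 + (-32 + v - 187*u)*(u + v) = -3 + (u + v)*(-32 + v - 187*u))
U(191, H(-14)) + y(-156, 118) = (-3 + 191² - 187*(-4 + 3*(-14))² - 32*(-4 + 3*(-14)) - 32*191 - 186*(-4 + 3*(-14))*191) - 156 = (-3 + 36481 - 187*(-4 - 42)² - 32*(-4 - 42) - 6112 - 186*(-4 - 42)*191) - 156 = (-3 + 36481 - 187*(-46)² - 32*(-46) - 6112 - 186*(-46)*191) - 156 = (-3 + 36481 - 187*2116 + 1472 - 6112 + 1634196) - 156 = (-3 + 36481 - 395692 + 1472 - 6112 + 1634196) - 156 = 1270342 - 156 = 1270186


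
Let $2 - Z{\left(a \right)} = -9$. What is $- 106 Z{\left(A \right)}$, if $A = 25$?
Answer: $-1166$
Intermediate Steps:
$Z{\left(a \right)} = 11$ ($Z{\left(a \right)} = 2 - -9 = 2 + 9 = 11$)
$- 106 Z{\left(A \right)} = \left(-106\right) 11 = -1166$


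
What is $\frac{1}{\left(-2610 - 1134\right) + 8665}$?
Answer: $\frac{1}{4921} \approx 0.00020321$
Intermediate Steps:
$\frac{1}{\left(-2610 - 1134\right) + 8665} = \frac{1}{-3744 + 8665} = \frac{1}{4921}$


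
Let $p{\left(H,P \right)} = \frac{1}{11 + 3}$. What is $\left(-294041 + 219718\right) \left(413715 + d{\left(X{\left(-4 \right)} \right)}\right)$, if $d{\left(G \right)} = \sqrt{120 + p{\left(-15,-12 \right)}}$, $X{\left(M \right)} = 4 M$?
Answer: $-30748539945 - \frac{3047243 \sqrt{14}}{14} \approx -3.0749 \cdot 10^{10}$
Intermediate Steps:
$p{\left(H,P \right)} = \frac{1}{14}$
$d{\left(G \right)} = \frac{41 \sqrt{14}}{14}$ ($d{\left(G \right)} = \sqrt{120 + \frac{1}{14}} = \sqrt{\frac{1681}{14}} = \frac{41 \sqrt{14}}{14}$)
$\left(-294041 + 219718\right) \left(413715 + d{\left(X{\left(-4 \right)} \right)}\right) = \left(-294041 + 219718\right) \left(413715 + \frac{41 \sqrt{14}}{14}\right) = - 74323 \left(413715 + \frac{41 \sqrt{14}}{14}\right) = -30748539945 - \frac{3047243 \sqrt{14}}{14}$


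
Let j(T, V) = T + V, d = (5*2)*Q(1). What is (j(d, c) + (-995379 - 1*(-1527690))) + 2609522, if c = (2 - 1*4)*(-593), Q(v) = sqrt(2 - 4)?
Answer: 3143019 + 10*I*sqrt(2) ≈ 3.143e+6 + 14.142*I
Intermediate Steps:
Q(v) = I*sqrt(2) (Q(v) = sqrt(-2) = I*sqrt(2))
c = 1186 (c = (2 - 4)*(-593) = -2*(-593) = 1186)
d = 10*I*sqrt(2) (d = (5*2)*(I*sqrt(2)) = 10*(I*sqrt(2)) = 10*I*sqrt(2) ≈ 14.142*I)
(j(d, c) + (-995379 - 1*(-1527690))) + 2609522 = ((10*I*sqrt(2) + 1186) + (-995379 - 1*(-1527690))) + 2609522 = ((1186 + 10*I*sqrt(2)) + (-995379 + 1527690)) + 2609522 = ((1186 + 10*I*sqrt(2)) + 532311) + 2609522 = (533497 + 10*I*sqrt(2)) + 2609522 = 3143019 + 10*I*sqrt(2)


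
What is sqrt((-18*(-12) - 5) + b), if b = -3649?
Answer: 3*I*sqrt(382) ≈ 58.634*I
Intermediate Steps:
sqrt((-18*(-12) - 5) + b) = sqrt((-18*(-12) - 5) - 3649) = sqrt((216 - 5) - 3649) = sqrt(211 - 3649) = sqrt(-3438) = 3*I*sqrt(382)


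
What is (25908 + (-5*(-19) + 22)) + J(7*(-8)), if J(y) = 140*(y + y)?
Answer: 10345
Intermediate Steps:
J(y) = 280*y (J(y) = 140*(2*y) = 280*y)
(25908 + (-5*(-19) + 22)) + J(7*(-8)) = (25908 + (-5*(-19) + 22)) + 280*(7*(-8)) = (25908 + (95 + 22)) + 280*(-56) = (25908 + 117) - 15680 = 26025 - 15680 = 10345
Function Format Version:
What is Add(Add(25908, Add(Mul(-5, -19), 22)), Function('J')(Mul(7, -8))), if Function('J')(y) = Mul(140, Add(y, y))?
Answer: 10345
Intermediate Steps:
Function('J')(y) = Mul(280, y) (Function('J')(y) = Mul(140, Mul(2, y)) = Mul(280, y))
Add(Add(25908, Add(Mul(-5, -19), 22)), Function('J')(Mul(7, -8))) = Add(Add(25908, Add(Mul(-5, -19), 22)), Mul(280, Mul(7, -8))) = Add(Add(25908, Add(95, 22)), Mul(280, -56)) = Add(Add(25908, 117), -15680) = Add(26025, -15680) = 10345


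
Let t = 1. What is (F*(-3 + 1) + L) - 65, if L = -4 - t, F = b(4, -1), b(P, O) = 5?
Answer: -80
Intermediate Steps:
F = 5
L = -5 (L = -4 - 1*1 = -4 - 1 = -5)
(F*(-3 + 1) + L) - 65 = (5*(-3 + 1) - 5) - 65 = (5*(-2) - 5) - 65 = (-10 - 5) - 65 = -15 - 65 = -80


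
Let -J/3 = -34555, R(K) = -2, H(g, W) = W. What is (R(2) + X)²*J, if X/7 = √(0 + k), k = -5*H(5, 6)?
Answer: -151972890 - 2902620*I*√30 ≈ -1.5197e+8 - 1.5898e+7*I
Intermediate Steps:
J = 103665 (J = -3*(-34555) = 103665)
k = -30 (k = -5*6 = -30)
X = 7*I*√30 (X = 7*√(0 - 30) = 7*√(-30) = 7*(I*√30) = 7*I*√30 ≈ 38.341*I)
(R(2) + X)²*J = (-2 + 7*I*√30)²*103665 = 103665*(-2 + 7*I*√30)²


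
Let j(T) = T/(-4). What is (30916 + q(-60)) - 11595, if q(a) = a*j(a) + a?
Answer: 18361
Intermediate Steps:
j(T) = -T/4 (j(T) = T*(-¼) = -T/4)
q(a) = a - a²/4 (q(a) = a*(-a/4) + a = -a²/4 + a = a - a²/4)
(30916 + q(-60)) - 11595 = (30916 + (¼)*(-60)*(4 - 1*(-60))) - 11595 = (30916 + (¼)*(-60)*(4 + 60)) - 11595 = (30916 + (¼)*(-60)*64) - 11595 = (30916 - 960) - 11595 = 29956 - 11595 = 18361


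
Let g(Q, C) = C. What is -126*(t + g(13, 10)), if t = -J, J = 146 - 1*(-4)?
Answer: 17640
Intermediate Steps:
J = 150 (J = 146 + 4 = 150)
t = -150 (t = -1*150 = -150)
-126*(t + g(13, 10)) = -126*(-150 + 10) = -126*(-140) = 17640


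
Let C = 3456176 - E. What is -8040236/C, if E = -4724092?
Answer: -2010059/2045067 ≈ -0.98288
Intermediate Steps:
C = 8180268 (C = 3456176 - 1*(-4724092) = 3456176 + 4724092 = 8180268)
-8040236/C = -8040236/8180268 = -8040236*1/8180268 = -2010059/2045067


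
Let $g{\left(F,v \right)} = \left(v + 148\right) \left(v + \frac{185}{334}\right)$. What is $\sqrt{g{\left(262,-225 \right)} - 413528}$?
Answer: $\frac{i \sqrt{44203579698}}{334} \approx 629.48 i$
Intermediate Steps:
$g{\left(F,v \right)} = \left(148 + v\right) \left(\frac{185}{334} + v\right)$ ($g{\left(F,v \right)} = \left(148 + v\right) \left(v + 185 \cdot \frac{1}{334}\right) = \left(148 + v\right) \left(v + \frac{185}{334}\right) = \left(148 + v\right) \left(\frac{185}{334} + v\right)$)
$\sqrt{g{\left(262,-225 \right)} - 413528} = \sqrt{\left(\frac{13690}{167} + \left(-225\right)^{2} + \frac{49617}{334} \left(-225\right)\right) - 413528} = \sqrt{\left(\frac{13690}{167} + 50625 - \frac{11163825}{334}\right) - 413528} = \sqrt{\frac{5772305}{334} - 413528} = \sqrt{- \frac{132346047}{334}} = \frac{i \sqrt{44203579698}}{334}$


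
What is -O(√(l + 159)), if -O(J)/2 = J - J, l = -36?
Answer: 0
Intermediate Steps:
O(J) = 0 (O(J) = -2*(J - J) = -2*0 = 0)
-O(√(l + 159)) = -1*0 = 0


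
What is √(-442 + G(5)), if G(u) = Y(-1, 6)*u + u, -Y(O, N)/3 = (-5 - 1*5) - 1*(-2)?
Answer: I*√317 ≈ 17.805*I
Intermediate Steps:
Y(O, N) = 24 (Y(O, N) = -3*((-5 - 1*5) - 1*(-2)) = -3*((-5 - 5) + 2) = -3*(-10 + 2) = -3*(-8) = 24)
G(u) = 25*u (G(u) = 24*u + u = 25*u)
√(-442 + G(5)) = √(-442 + 25*5) = √(-442 + 125) = √(-317) = I*√317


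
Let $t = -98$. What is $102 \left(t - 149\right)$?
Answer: $-25194$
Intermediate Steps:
$102 \left(t - 149\right) = 102 \left(-98 - 149\right) = 102 \left(-247\right) = -25194$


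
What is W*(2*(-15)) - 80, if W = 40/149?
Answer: -13120/149 ≈ -88.054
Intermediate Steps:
W = 40/149 (W = 40*(1/149) = 40/149 ≈ 0.26846)
W*(2*(-15)) - 80 = 40*(2*(-15))/149 - 80 = (40/149)*(-30) - 80 = -1200/149 - 80 = -13120/149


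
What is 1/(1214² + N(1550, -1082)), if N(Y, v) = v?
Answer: 1/1472714 ≈ 6.7902e-7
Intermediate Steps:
1/(1214² + N(1550, -1082)) = 1/(1214² - 1082) = 1/(1473796 - 1082) = 1/1472714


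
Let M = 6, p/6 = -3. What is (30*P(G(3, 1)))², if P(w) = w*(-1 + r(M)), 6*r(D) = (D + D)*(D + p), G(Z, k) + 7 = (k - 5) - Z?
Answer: 110250000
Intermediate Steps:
p = -18 (p = 6*(-3) = -18)
G(Z, k) = -12 + k - Z (G(Z, k) = -7 + ((k - 5) - Z) = -7 + ((-5 + k) - Z) = -7 + (-5 + k - Z) = -12 + k - Z)
r(D) = D*(-18 + D)/3 (r(D) = ((D + D)*(D - 18))/6 = ((2*D)*(-18 + D))/6 = (2*D*(-18 + D))/6 = D*(-18 + D)/3)
P(w) = -25*w (P(w) = w*(-1 + (⅓)*6*(-18 + 6)) = w*(-1 + (⅓)*6*(-12)) = w*(-1 - 24) = w*(-25) = -25*w)
(30*P(G(3, 1)))² = (30*(-25*(-12 + 1 - 1*3)))² = (30*(-25*(-12 + 1 - 3)))² = (30*(-25*(-14)))² = (30*350)² = 10500² = 110250000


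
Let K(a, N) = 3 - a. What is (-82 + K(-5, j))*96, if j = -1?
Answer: -7104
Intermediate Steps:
(-82 + K(-5, j))*96 = (-82 + (3 - 1*(-5)))*96 = (-82 + (3 + 5))*96 = (-82 + 8)*96 = -74*96 = -7104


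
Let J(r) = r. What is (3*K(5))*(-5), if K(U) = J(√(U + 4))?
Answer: -45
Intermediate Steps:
K(U) = √(4 + U) (K(U) = √(U + 4) = √(4 + U))
(3*K(5))*(-5) = (3*√(4 + 5))*(-5) = (3*√9)*(-5) = (3*3)*(-5) = 9*(-5) = -45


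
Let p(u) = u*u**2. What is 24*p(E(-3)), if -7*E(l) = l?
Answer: 648/343 ≈ 1.8892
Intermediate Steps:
E(l) = -l/7
p(u) = u**3
24*p(E(-3)) = 24*(-1/7*(-3))**3 = 24*(3/7)**3 = 24*(27/343) = 648/343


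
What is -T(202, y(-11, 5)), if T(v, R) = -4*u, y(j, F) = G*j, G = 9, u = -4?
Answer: -16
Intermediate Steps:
y(j, F) = 9*j
T(v, R) = 16 (T(v, R) = -4*(-4) = 16)
-T(202, y(-11, 5)) = -1*16 = -16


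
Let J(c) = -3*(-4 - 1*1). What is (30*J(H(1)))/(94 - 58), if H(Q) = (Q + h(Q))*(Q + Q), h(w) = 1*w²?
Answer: 25/2 ≈ 12.500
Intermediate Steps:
h(w) = w²
H(Q) = 2*Q*(Q + Q²) (H(Q) = (Q + Q²)*(Q + Q) = (Q + Q²)*(2*Q) = 2*Q*(Q + Q²))
J(c) = 15 (J(c) = -3*(-4 - 1) = -3*(-5) = 15)
(30*J(H(1)))/(94 - 58) = (30*15)/(94 - 58) = 450/36 = 450*(1/36) = 25/2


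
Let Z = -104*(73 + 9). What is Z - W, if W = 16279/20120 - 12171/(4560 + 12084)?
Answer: -237988292583/27906440 ≈ -8528.1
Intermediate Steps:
Z = -8528 (Z = -104*82 = -8528)
W = 2172263/27906440 (W = 16279*(1/20120) - 12171/16644 = 16279/20120 - 12171*1/16644 = 16279/20120 - 4057/5548 = 2172263/27906440 ≈ 0.077841)
Z - W = -8528 - 1*2172263/27906440 = -8528 - 2172263/27906440 = -237988292583/27906440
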